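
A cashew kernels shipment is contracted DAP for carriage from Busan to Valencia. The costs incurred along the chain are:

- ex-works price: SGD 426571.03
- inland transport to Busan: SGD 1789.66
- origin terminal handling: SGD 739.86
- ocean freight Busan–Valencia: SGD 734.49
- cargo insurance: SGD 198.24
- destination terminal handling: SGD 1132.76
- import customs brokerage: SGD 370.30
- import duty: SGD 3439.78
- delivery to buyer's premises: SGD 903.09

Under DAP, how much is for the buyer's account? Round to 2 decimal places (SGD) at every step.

DAP: the seller bears all costs to the named destination except import duty and clearance.
Seller's account: goods 426571.03 + inland to port 1789.66 + origin terminal 739.86 + freight 734.49 + insurance 198.24 + destination terminal 1132.76 + delivery 903.09 = 432069.13
Buyer's account: brokerage 370.30 + duty 3439.78 = 3810.08

Buyer's account: SGD 3810.08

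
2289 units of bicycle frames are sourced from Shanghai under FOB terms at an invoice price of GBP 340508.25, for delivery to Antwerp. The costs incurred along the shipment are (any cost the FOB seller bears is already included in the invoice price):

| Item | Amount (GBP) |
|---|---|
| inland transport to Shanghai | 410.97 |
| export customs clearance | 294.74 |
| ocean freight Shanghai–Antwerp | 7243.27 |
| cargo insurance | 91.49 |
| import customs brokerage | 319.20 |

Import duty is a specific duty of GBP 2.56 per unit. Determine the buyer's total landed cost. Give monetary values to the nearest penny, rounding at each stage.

FOB: the seller bears costs until goods are on board at the origin port; the buyer bears freight, insurance and all costs thereafter.
Already in the invoice (seller's account under FOB): inland to port, export clearance — exclude.
CIF value = FOB price + freight + insurance = 340508.25 + 7243.27 + 91.49 = 347843.01
Import duty = 2289 × 2.56 = 5859.84
Buyer bears: freight 7243.27 + insurance 91.49 + brokerage 319.20 + duty 5859.84 = 13513.80
Landed cost = invoice 340508.25 + 13513.80 = 354022.05

Total landed cost: GBP 354022.05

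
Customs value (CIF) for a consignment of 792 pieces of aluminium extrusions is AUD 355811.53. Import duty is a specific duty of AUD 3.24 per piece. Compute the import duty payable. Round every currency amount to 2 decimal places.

Import duty: AUD 2566.08

Import duty = 792 × 3.24 = 2566.08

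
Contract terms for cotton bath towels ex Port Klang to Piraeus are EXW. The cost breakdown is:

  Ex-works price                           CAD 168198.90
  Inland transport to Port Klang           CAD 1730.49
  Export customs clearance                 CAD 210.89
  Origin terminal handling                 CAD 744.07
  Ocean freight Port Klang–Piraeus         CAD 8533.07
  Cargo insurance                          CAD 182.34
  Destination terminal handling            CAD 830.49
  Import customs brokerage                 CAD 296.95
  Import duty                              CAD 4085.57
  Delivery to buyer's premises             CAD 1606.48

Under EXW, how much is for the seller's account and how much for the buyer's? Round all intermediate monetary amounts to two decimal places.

EXW: the seller makes goods available at their premises; the buyer bears all onward costs.
Seller's account: goods 168198.90 = 168198.90
Buyer's account: inland to port 1730.49 + export clearance 210.89 + origin terminal 744.07 + freight 8533.07 + insurance 182.34 + destination terminal 830.49 + brokerage 296.95 + duty 4085.57 + delivery 1606.48 = 18220.35

Seller: CAD 168198.90; buyer: CAD 18220.35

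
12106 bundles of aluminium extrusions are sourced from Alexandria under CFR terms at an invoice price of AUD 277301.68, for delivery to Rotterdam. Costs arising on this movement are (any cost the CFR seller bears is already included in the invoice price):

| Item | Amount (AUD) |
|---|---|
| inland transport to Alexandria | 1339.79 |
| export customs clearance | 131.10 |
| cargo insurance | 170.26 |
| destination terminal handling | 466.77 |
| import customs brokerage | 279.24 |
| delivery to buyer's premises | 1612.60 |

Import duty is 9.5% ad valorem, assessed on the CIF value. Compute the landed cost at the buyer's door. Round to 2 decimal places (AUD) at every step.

Total landed cost: AUD 306190.38

CFR: the seller pays costs through ocean freight to the destination port, but not insurance.
Already in the invoice (seller's account under CFR): inland to port, export clearance — exclude.
CIF value = CFR price + insurance = 277301.68 + 170.26 = 277471.94
Import duty = 277471.94 × 9.5% = 26359.83
Buyer bears: insurance 170.26 + destination terminal 466.77 + brokerage 279.24 + delivery 1612.60 + duty 26359.83 = 28888.70
Landed cost = invoice 277301.68 + 28888.70 = 306190.38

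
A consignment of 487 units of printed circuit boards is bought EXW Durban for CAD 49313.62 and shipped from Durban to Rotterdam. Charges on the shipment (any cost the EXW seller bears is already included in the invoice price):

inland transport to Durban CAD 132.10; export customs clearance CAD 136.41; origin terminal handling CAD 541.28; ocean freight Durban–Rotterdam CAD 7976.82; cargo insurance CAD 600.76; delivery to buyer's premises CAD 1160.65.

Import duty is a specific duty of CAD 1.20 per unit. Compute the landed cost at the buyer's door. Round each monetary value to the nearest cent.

Total landed cost: CAD 60446.04

EXW: the seller makes goods available at their premises; the buyer bears all onward costs.
CIF value = EXW price + inland to port + export clearance + origin terminal + freight + insurance = 49313.62 + 132.10 + 136.41 + 541.28 + 7976.82 + 600.76 = 58700.99
Import duty = 487 × 1.20 = 584.40
Buyer bears: inland to port 132.10 + export clearance 136.41 + origin terminal 541.28 + freight 7976.82 + insurance 600.76 + delivery 1160.65 + duty 584.40 = 11132.42
Landed cost = invoice 49313.62 + 11132.42 = 60446.04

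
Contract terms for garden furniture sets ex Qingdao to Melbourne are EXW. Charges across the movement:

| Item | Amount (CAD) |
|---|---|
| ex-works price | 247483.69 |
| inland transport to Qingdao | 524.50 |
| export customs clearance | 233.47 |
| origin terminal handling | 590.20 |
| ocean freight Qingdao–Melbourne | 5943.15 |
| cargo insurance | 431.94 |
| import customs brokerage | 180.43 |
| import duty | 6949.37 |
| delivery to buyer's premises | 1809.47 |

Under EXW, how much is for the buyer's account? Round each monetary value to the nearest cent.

Buyer's account: CAD 16662.53

EXW: the seller makes goods available at their premises; the buyer bears all onward costs.
Seller's account: goods 247483.69 = 247483.69
Buyer's account: inland to port 524.50 + export clearance 233.47 + origin terminal 590.20 + freight 5943.15 + insurance 431.94 + brokerage 180.43 + duty 6949.37 + delivery 1809.47 = 16662.53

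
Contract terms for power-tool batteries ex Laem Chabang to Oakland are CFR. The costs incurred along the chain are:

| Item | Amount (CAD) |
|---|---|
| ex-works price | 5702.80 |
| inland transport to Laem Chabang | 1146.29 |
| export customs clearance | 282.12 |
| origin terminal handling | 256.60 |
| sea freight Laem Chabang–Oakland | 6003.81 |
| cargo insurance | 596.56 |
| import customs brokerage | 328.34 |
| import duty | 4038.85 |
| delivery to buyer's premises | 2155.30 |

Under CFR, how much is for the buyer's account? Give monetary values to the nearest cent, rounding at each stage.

CFR: the seller pays costs through ocean freight to the destination port, but not insurance.
Seller's account: goods 5702.80 + inland to port 1146.29 + export clearance 282.12 + origin terminal 256.60 + freight 6003.81 = 13391.62
Buyer's account: insurance 596.56 + brokerage 328.34 + duty 4038.85 + delivery 2155.30 = 7119.05

Buyer's account: CAD 7119.05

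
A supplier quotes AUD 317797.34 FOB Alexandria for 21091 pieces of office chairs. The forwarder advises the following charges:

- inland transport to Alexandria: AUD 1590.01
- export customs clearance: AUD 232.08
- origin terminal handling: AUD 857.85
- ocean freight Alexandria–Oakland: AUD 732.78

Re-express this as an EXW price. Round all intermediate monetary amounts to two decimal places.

EXW price: AUD 315117.40

Not relevant to the conversion: freight — on the buyer under both terms; not part of either seller's price.
From FOB to EXW, the seller no longer bears: inland to port, export clearance, origin terminal.
EXW price = 317797.34 − 1590.01 − 232.08 − 857.85 = 315117.40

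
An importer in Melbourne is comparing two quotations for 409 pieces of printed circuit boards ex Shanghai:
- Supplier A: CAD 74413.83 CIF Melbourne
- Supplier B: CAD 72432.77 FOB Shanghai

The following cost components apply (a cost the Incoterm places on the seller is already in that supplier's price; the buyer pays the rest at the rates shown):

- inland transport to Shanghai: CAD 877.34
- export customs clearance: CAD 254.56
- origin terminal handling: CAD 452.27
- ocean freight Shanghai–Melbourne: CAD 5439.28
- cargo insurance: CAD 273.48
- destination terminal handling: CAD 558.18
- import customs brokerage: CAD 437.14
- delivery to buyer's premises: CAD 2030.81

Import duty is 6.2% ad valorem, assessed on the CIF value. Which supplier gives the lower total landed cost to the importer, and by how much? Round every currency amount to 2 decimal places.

Supplier A (CIF):
The CIF price already equals the CIF value: 74413.83
Import duty = 74413.83 × 6.2% = 4613.66
Buyer bears (A): 558.18 + 437.14 + 2030.81 = 3026.13
Landed cost (A) = invoice 74413.83 + 3026.13 + duty 4613.66 = 82053.62
Supplier B (FOB):
CIF value = FOB price + freight + insurance = 72432.77 + 5439.28 + 273.48 = 78145.53
Import duty = 78145.53 × 6.2% = 4845.02
Buyer bears (B): 5439.28 + 273.48 + 558.18 + 437.14 + 2030.81 = 8738.89
Landed cost (B) = invoice 72432.77 + 8738.89 + duty 4845.02 = 86016.68
Difference = |82053.62 − 86016.68| = 3963.06

Supplier A is cheaper by CAD 3963.06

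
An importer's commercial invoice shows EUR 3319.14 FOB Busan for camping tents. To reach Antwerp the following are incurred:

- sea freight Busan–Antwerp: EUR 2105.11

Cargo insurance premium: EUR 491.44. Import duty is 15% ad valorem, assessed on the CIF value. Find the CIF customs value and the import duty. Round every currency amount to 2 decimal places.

CIF value: EUR 5915.69; import duty: EUR 887.35

CIF = FOB price + freight + insurance
CIF = 3319.14 + 2105.11 + 491.44 = 5915.69
Import duty = 5915.69 × 15% = 887.35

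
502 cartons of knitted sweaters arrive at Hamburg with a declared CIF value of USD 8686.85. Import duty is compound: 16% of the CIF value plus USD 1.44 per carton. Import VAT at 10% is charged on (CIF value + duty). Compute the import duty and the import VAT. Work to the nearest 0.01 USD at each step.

Ad valorem component: 8686.85 × 16% = 1389.90
Specific component: 502 × 1.44 = 722.88
Import duty = 1389.90 + 722.88 = 2112.78
VAT base = CIF + duty = 8686.85 + 2112.78 = 10799.63
Import VAT = 10799.63 × 10% = 1079.96

Import duty: USD 2112.78; import VAT: USD 1079.96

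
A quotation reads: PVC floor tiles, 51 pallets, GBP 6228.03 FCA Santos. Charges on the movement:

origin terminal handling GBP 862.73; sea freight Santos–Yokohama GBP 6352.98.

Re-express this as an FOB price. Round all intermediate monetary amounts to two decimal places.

FOB price: GBP 7090.76

Not relevant to the conversion: freight — on the buyer under both terms; not part of either seller's price.
From FCA to FOB, the seller additionally bears: origin terminal.
FOB price = 6228.03 + 862.73 = 7090.76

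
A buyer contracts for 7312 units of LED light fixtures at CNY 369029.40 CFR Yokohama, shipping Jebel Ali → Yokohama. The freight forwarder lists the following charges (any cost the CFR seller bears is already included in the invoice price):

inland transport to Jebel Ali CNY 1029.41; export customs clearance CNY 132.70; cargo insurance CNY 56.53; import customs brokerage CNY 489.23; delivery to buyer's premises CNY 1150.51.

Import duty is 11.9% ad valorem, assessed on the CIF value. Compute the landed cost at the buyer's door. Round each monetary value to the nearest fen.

CFR: the seller pays costs through ocean freight to the destination port, but not insurance.
Already in the invoice (seller's account under CFR): inland to port, export clearance — exclude.
CIF value = CFR price + insurance = 369029.40 + 56.53 = 369085.93
Import duty = 369085.93 × 11.9% = 43921.23
Buyer bears: insurance 56.53 + brokerage 489.23 + delivery 1150.51 + duty 43921.23 = 45617.50
Landed cost = invoice 369029.40 + 45617.50 = 414646.90

Total landed cost: CNY 414646.90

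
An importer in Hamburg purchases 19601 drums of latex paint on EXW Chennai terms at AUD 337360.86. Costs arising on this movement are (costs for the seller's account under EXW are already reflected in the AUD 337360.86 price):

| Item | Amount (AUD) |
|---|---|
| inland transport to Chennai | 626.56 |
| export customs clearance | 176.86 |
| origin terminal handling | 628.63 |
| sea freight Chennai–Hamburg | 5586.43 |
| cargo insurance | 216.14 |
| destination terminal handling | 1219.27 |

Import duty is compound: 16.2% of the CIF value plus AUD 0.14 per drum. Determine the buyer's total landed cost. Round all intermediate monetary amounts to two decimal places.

Total landed cost: AUD 404383.36

EXW: the seller makes goods available at their premises; the buyer bears all onward costs.
CIF value = EXW price + inland to port + export clearance + origin terminal + freight + insurance = 337360.86 + 626.56 + 176.86 + 628.63 + 5586.43 + 216.14 = 344595.48
Ad valorem component: 344595.48 × 16.2% = 55824.47
Specific component: 19601 × 0.14 = 2744.14
Import duty = 55824.47 + 2744.14 = 58568.61
Buyer bears: inland to port 626.56 + export clearance 176.86 + origin terminal 628.63 + freight 5586.43 + insurance 216.14 + destination terminal 1219.27 + duty 58568.61 = 67022.50
Landed cost = invoice 337360.86 + 67022.50 = 404383.36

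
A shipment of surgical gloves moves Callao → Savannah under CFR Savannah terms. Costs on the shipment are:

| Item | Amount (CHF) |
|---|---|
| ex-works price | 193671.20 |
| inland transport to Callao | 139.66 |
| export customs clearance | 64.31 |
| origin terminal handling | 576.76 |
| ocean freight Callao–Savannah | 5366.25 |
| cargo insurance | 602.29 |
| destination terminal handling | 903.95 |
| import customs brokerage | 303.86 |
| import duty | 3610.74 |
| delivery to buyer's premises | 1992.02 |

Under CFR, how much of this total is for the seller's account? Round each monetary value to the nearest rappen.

Seller's account: CHF 199818.18

CFR: the seller pays costs through ocean freight to the destination port, but not insurance.
Seller's account: goods 193671.20 + inland to port 139.66 + export clearance 64.31 + origin terminal 576.76 + freight 5366.25 = 199818.18
Buyer's account: insurance 602.29 + destination terminal 903.95 + brokerage 303.86 + duty 3610.74 + delivery 1992.02 = 7412.86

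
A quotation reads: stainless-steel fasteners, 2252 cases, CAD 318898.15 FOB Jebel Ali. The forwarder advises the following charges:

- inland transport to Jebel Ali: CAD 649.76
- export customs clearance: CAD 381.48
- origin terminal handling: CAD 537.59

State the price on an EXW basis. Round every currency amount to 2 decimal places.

From FOB to EXW, the seller no longer bears: inland to port, export clearance, origin terminal.
EXW price = 318898.15 − 649.76 − 381.48 − 537.59 = 317329.32

EXW price: CAD 317329.32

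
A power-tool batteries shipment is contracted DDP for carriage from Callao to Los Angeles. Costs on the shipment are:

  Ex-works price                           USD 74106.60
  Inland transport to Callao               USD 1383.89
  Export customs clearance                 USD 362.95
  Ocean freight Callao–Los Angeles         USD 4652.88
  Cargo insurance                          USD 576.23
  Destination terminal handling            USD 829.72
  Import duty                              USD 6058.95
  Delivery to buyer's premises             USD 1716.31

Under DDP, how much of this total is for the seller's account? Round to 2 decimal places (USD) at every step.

DDP: the seller bears all costs including import duty.
Seller's account: goods 74106.60 + inland to port 1383.89 + export clearance 362.95 + freight 4652.88 + insurance 576.23 + destination terminal 829.72 + duty 6058.95 + delivery 1716.31 = 89687.53
Buyer's account: 0.00

Seller's account: USD 89687.53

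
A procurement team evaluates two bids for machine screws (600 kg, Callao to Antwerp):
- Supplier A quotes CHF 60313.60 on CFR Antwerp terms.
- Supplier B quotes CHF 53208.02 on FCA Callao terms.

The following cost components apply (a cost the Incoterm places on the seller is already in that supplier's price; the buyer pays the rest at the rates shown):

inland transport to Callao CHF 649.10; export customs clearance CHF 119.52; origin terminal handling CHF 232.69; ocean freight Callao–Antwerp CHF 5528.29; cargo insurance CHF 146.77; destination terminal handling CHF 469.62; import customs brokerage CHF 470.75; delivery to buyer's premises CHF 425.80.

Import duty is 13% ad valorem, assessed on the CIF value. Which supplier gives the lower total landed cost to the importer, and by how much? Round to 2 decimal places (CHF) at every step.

Supplier A (CFR):
CIF value = CFR price + insurance = 60313.60 + 146.77 = 60460.37
Import duty = 60460.37 × 13% = 7859.85
Buyer bears (A): 146.77 + 469.62 + 470.75 + 425.80 = 1512.94
Landed cost (A) = invoice 60313.60 + 1512.94 + duty 7859.85 = 69686.39
Supplier B (FCA):
CIF value = FCA price + origin terminal + freight + insurance = 53208.02 + 232.69 + 5528.29 + 146.77 = 59115.77
Import duty = 59115.77 × 13% = 7685.05
Buyer bears (B): 232.69 + 5528.29 + 146.77 + 469.62 + 470.75 + 425.80 = 7273.92
Landed cost (B) = invoice 53208.02 + 7273.92 + duty 7685.05 = 68166.99
Difference = |69686.39 − 68166.99| = 1519.40

Supplier B is cheaper by CHF 1519.40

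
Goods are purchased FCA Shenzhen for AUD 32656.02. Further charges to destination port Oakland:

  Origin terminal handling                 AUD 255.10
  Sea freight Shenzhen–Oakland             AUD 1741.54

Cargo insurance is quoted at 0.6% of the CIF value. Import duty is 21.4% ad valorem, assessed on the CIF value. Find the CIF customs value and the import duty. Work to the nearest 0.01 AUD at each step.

CIF value: AUD 34861.83; import duty: AUD 7460.43

Let C be the CIF value. C = FCA price + pre-shipment costs + freight + 0.6% × C
C − 0.6% × C = 32656.02 + 255.10 + 1741.54
0.994 × C = 34652.66
C = 34652.66 / 0.994 = 34861.83
Insurance premium = 0.6% × 34861.83 = 209.17
Import duty = 34861.83 × 21.4% = 7460.43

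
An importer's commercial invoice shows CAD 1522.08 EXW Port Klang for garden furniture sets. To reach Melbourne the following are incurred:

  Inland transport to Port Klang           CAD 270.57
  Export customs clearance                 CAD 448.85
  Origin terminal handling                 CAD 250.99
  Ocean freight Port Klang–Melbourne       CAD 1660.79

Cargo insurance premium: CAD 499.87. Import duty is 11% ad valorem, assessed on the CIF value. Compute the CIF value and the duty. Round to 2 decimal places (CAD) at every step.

CIF = EXW price + pre-shipment costs + freight + insurance
CIF = 1522.08 + 270.57 + 448.85 + 250.99 + 1660.79 + 499.87 = 4653.15
Import duty = 4653.15 × 11% = 511.85

CIF value: CAD 4653.15; import duty: CAD 511.85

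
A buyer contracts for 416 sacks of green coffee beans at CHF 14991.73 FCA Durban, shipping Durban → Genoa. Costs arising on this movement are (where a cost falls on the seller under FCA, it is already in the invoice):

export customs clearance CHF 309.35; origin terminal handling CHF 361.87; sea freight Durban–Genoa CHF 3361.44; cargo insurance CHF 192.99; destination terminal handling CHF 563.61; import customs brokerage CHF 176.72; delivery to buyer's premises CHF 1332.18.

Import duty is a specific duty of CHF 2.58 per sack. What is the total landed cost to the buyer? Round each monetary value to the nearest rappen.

Total landed cost: CHF 22053.82

FCA: the seller delivers export-cleared goods to the carrier; the buyer bears costs from that point.
Already in the invoice (seller's account under FCA): export clearance — exclude.
CIF value = FCA price + origin terminal + freight + insurance = 14991.73 + 361.87 + 3361.44 + 192.99 = 18908.03
Import duty = 416 × 2.58 = 1073.28
Buyer bears: origin terminal 361.87 + freight 3361.44 + insurance 192.99 + destination terminal 563.61 + brokerage 176.72 + delivery 1332.18 + duty 1073.28 = 7062.09
Landed cost = invoice 14991.73 + 7062.09 = 22053.82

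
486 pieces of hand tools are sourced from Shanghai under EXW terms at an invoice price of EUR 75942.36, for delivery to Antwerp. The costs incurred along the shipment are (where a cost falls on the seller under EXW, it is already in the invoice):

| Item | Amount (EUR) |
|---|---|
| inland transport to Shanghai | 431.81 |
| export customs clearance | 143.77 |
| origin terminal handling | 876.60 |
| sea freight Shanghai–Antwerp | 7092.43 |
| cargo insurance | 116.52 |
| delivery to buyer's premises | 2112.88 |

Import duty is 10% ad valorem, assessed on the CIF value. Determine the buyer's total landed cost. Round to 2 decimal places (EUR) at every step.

Total landed cost: EUR 95176.72

EXW: the seller makes goods available at their premises; the buyer bears all onward costs.
CIF value = EXW price + inland to port + export clearance + origin terminal + freight + insurance = 75942.36 + 431.81 + 143.77 + 876.60 + 7092.43 + 116.52 = 84603.49
Import duty = 84603.49 × 10% = 8460.35
Buyer bears: inland to port 431.81 + export clearance 143.77 + origin terminal 876.60 + freight 7092.43 + insurance 116.52 + delivery 2112.88 + duty 8460.35 = 19234.36
Landed cost = invoice 75942.36 + 19234.36 = 95176.72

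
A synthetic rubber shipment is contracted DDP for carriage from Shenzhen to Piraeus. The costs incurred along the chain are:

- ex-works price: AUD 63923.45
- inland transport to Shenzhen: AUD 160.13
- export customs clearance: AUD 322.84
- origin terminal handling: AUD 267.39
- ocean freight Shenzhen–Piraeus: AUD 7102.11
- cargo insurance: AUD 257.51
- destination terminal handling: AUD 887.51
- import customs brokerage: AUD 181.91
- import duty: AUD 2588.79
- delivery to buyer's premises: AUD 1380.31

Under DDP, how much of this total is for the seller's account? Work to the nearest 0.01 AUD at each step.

DDP: the seller bears all costs including import duty.
Seller's account: goods 63923.45 + inland to port 160.13 + export clearance 322.84 + origin terminal 267.39 + freight 7102.11 + insurance 257.51 + destination terminal 887.51 + brokerage 181.91 + duty 2588.79 + delivery 1380.31 = 77071.95
Buyer's account: 0.00

Seller's account: AUD 77071.95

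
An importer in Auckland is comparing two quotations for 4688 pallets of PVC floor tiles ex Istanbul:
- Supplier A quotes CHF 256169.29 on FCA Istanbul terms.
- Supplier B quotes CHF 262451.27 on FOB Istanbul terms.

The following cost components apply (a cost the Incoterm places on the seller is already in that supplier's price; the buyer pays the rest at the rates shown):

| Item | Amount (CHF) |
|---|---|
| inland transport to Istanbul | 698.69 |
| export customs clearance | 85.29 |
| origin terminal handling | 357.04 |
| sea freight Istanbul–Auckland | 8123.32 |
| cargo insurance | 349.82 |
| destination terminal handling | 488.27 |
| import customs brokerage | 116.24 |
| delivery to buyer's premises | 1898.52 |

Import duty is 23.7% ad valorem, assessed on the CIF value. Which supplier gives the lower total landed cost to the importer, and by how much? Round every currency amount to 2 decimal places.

Supplier A is cheaper by CHF 7329.16

Supplier A (FCA):
CIF value = FCA price + origin terminal + freight + insurance = 256169.29 + 357.04 + 8123.32 + 349.82 = 264999.47
Import duty = 264999.47 × 23.7% = 62804.87
Buyer bears (A): 357.04 + 8123.32 + 349.82 + 488.27 + 116.24 + 1898.52 = 11333.21
Landed cost (A) = invoice 256169.29 + 11333.21 + duty 62804.87 = 330307.37
Supplier B (FOB):
CIF value = FOB price + freight + insurance = 262451.27 + 8123.32 + 349.82 = 270924.41
Import duty = 270924.41 × 23.7% = 64209.09
Buyer bears (B): 8123.32 + 349.82 + 488.27 + 116.24 + 1898.52 = 10976.17
Landed cost (B) = invoice 262451.27 + 10976.17 + duty 64209.09 = 337636.53
Difference = |330307.37 − 337636.53| = 7329.16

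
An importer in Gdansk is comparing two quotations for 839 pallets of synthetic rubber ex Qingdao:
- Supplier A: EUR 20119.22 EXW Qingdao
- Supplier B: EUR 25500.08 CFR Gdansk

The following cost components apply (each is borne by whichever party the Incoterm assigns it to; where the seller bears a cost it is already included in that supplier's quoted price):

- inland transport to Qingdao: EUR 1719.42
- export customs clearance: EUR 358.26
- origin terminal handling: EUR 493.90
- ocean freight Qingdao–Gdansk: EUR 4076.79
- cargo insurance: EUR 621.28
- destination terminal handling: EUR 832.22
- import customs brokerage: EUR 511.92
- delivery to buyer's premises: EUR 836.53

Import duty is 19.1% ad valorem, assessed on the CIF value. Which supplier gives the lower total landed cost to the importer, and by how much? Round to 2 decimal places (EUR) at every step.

Supplier A (EXW):
CIF value = EXW price + inland to port + export clearance + origin terminal + freight + insurance = 20119.22 + 1719.42 + 358.26 + 493.90 + 4076.79 + 621.28 = 27388.87
Import duty = 27388.87 × 19.1% = 5231.27
Buyer bears (A): 1719.42 + 358.26 + 493.90 + 4076.79 + 621.28 + 832.22 + 511.92 + 836.53 = 9450.32
Landed cost (A) = invoice 20119.22 + 9450.32 + duty 5231.27 = 34800.81
Supplier B (CFR):
CIF value = CFR price + insurance = 25500.08 + 621.28 = 26121.36
Import duty = 26121.36 × 19.1% = 4989.18
Buyer bears (B): 621.28 + 832.22 + 511.92 + 836.53 = 2801.95
Landed cost (B) = invoice 25500.08 + 2801.95 + duty 4989.18 = 33291.21
Difference = |34800.81 − 33291.21| = 1509.60

Supplier B is cheaper by EUR 1509.60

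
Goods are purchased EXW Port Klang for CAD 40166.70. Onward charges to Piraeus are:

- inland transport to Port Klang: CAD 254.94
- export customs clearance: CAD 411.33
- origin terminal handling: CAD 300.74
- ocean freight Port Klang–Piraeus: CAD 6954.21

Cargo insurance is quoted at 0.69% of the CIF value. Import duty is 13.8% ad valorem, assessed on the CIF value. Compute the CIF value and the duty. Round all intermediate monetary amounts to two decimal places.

CIF value: CAD 48422.03; import duty: CAD 6682.24

Let C be the CIF value. C = EXW price + pre-shipment costs + freight + 0.69% × C
C − 0.69% × C = 40166.70 + 254.94 + 411.33 + 300.74 + 6954.21
0.9931 × C = 48087.92
C = 48087.92 / 0.9931 = 48422.03
Insurance premium = 0.69% × 48422.03 = 334.11
Import duty = 48422.03 × 13.8% = 6682.24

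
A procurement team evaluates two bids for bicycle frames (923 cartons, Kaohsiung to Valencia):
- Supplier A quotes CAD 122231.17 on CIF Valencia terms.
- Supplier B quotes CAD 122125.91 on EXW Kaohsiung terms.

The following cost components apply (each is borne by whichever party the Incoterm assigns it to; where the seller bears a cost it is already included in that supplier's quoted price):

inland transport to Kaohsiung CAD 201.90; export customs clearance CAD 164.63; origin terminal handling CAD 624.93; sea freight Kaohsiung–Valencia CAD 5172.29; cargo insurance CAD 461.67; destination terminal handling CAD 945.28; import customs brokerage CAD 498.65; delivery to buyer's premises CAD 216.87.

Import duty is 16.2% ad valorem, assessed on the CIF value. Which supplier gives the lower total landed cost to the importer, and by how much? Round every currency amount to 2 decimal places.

Supplier A (CIF):
The CIF price already equals the CIF value: 122231.17
Import duty = 122231.17 × 16.2% = 19801.45
Buyer bears (A): 945.28 + 498.65 + 216.87 = 1660.80
Landed cost (A) = invoice 122231.17 + 1660.80 + duty 19801.45 = 143693.42
Supplier B (EXW):
CIF value = EXW price + inland to port + export clearance + origin terminal + freight + insurance = 122125.91 + 201.90 + 164.63 + 624.93 + 5172.29 + 461.67 = 128751.33
Import duty = 128751.33 × 16.2% = 20857.72
Buyer bears (B): 201.90 + 164.63 + 624.93 + 5172.29 + 461.67 + 945.28 + 498.65 + 216.87 = 8286.22
Landed cost (B) = invoice 122125.91 + 8286.22 + duty 20857.72 = 151269.85
Difference = |143693.42 − 151269.85| = 7576.43

Supplier A is cheaper by CAD 7576.43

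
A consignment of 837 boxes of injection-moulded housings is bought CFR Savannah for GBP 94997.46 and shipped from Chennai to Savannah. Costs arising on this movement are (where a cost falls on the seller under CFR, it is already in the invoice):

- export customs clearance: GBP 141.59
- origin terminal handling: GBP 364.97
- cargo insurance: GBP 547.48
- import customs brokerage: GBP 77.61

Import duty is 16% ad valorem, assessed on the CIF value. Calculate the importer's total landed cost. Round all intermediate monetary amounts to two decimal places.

Total landed cost: GBP 110909.74

CFR: the seller pays costs through ocean freight to the destination port, but not insurance.
Already in the invoice (seller's account under CFR): export clearance, origin terminal — exclude.
CIF value = CFR price + insurance = 94997.46 + 547.48 = 95544.94
Import duty = 95544.94 × 16% = 15287.19
Buyer bears: insurance 547.48 + brokerage 77.61 + duty 15287.19 = 15912.28
Landed cost = invoice 94997.46 + 15912.28 = 110909.74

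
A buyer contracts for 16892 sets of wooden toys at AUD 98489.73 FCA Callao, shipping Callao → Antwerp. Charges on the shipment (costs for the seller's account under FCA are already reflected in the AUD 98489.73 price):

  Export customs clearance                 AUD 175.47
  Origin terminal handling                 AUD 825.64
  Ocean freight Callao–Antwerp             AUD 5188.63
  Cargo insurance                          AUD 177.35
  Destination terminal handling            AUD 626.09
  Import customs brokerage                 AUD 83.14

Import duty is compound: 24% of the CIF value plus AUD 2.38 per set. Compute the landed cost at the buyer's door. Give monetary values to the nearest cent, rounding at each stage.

FCA: the seller delivers export-cleared goods to the carrier; the buyer bears costs from that point.
Already in the invoice (seller's account under FCA): export clearance — exclude.
CIF value = FCA price + origin terminal + freight + insurance = 98489.73 + 825.64 + 5188.63 + 177.35 = 104681.35
Ad valorem component: 104681.35 × 24% = 25123.52
Specific component: 16892 × 2.38 = 40202.96
Import duty = 25123.52 + 40202.96 = 65326.48
Buyer bears: origin terminal 825.64 + freight 5188.63 + insurance 177.35 + destination terminal 626.09 + brokerage 83.14 + duty 65326.48 = 72227.33
Landed cost = invoice 98489.73 + 72227.33 = 170717.06

Total landed cost: AUD 170717.06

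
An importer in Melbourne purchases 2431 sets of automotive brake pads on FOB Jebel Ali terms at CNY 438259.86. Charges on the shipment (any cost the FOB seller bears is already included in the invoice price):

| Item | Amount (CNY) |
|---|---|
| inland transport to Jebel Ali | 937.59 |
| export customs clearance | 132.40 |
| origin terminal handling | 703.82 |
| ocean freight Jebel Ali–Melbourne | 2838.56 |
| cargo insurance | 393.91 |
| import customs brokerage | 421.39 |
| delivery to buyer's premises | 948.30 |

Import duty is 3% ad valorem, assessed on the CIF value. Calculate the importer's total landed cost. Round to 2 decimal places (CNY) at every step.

Total landed cost: CNY 456106.79

FOB: the seller bears costs until goods are on board at the origin port; the buyer bears freight, insurance and all costs thereafter.
Already in the invoice (seller's account under FOB): inland to port, export clearance, origin terminal — exclude.
CIF value = FOB price + freight + insurance = 438259.86 + 2838.56 + 393.91 = 441492.33
Import duty = 441492.33 × 3% = 13244.77
Buyer bears: freight 2838.56 + insurance 393.91 + brokerage 421.39 + delivery 948.30 + duty 13244.77 = 17846.93
Landed cost = invoice 438259.86 + 17846.93 = 456106.79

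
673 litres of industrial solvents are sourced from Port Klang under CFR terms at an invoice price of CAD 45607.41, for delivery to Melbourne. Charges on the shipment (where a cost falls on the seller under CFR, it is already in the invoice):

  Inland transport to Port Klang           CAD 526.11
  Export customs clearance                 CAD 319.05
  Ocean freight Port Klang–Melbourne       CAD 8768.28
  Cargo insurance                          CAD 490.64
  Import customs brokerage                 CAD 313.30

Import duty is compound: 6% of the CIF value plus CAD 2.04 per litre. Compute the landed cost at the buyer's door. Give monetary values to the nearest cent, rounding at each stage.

CFR: the seller pays costs through ocean freight to the destination port, but not insurance.
Already in the invoice (seller's account under CFR): inland to port, export clearance, freight — exclude.
CIF value = CFR price + insurance = 45607.41 + 490.64 = 46098.05
Ad valorem component: 46098.05 × 6% = 2765.88
Specific component: 673 × 2.04 = 1372.92
Import duty = 2765.88 + 1372.92 = 4138.80
Buyer bears: insurance 490.64 + brokerage 313.30 + duty 4138.80 = 4942.74
Landed cost = invoice 45607.41 + 4942.74 = 50550.15

Total landed cost: CAD 50550.15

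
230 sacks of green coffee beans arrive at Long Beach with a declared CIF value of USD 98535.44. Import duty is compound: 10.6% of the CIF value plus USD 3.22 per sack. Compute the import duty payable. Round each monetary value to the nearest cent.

Import duty: USD 11185.36

Ad valorem component: 98535.44 × 10.6% = 10444.76
Specific component: 230 × 3.22 = 740.60
Import duty = 10444.76 + 740.60 = 11185.36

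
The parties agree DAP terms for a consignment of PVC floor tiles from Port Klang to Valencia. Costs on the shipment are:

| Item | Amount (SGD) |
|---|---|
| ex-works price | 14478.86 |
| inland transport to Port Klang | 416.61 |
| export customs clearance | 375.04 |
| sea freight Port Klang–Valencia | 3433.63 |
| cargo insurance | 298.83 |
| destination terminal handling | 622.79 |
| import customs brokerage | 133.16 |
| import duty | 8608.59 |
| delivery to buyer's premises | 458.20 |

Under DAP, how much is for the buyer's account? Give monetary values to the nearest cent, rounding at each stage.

DAP: the seller bears all costs to the named destination except import duty and clearance.
Seller's account: goods 14478.86 + inland to port 416.61 + export clearance 375.04 + freight 3433.63 + insurance 298.83 + destination terminal 622.79 + delivery 458.20 = 20083.96
Buyer's account: brokerage 133.16 + duty 8608.59 = 8741.75

Buyer's account: SGD 8741.75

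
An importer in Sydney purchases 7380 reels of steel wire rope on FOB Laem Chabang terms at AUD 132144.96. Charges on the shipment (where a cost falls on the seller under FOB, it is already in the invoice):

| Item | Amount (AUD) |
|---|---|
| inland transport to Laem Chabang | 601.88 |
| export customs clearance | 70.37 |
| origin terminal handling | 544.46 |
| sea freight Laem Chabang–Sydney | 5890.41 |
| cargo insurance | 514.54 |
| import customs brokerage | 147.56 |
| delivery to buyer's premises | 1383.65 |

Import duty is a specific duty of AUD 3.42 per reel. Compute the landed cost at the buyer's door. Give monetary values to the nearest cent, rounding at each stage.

Total landed cost: AUD 165320.72

FOB: the seller bears costs until goods are on board at the origin port; the buyer bears freight, insurance and all costs thereafter.
Already in the invoice (seller's account under FOB): inland to port, export clearance, origin terminal — exclude.
CIF value = FOB price + freight + insurance = 132144.96 + 5890.41 + 514.54 = 138549.91
Import duty = 7380 × 3.42 = 25239.60
Buyer bears: freight 5890.41 + insurance 514.54 + brokerage 147.56 + delivery 1383.65 + duty 25239.60 = 33175.76
Landed cost = invoice 132144.96 + 33175.76 = 165320.72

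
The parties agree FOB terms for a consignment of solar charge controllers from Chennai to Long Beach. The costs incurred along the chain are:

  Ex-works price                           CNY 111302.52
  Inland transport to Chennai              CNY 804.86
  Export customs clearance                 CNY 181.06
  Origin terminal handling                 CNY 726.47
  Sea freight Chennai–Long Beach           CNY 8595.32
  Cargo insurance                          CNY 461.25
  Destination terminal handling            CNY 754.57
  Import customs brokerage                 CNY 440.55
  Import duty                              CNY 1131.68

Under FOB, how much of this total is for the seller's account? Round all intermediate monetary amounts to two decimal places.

Seller's account: CNY 113014.91

FOB: the seller bears costs until goods are on board at the origin port; the buyer bears freight, insurance and all costs thereafter.
Seller's account: goods 111302.52 + inland to port 804.86 + export clearance 181.06 + origin terminal 726.47 = 113014.91
Buyer's account: freight 8595.32 + insurance 461.25 + destination terminal 754.57 + brokerage 440.55 + duty 1131.68 = 11383.37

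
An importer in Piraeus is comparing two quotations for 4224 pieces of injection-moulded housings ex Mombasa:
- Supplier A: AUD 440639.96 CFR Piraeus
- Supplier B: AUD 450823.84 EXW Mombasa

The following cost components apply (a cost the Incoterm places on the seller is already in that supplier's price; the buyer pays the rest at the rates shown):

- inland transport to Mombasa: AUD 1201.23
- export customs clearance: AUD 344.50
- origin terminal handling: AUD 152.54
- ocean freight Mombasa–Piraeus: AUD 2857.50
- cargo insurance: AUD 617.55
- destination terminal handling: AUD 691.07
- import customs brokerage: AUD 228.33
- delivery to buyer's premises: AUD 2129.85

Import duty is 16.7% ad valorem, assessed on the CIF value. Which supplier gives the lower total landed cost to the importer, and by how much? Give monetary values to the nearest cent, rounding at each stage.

Supplier A is cheaper by AUD 17201.18

Supplier A (CFR):
CIF value = CFR price + insurance = 440639.96 + 617.55 = 441257.51
Import duty = 441257.51 × 16.7% = 73690.00
Buyer bears (A): 617.55 + 691.07 + 228.33 + 2129.85 = 3666.80
Landed cost (A) = invoice 440639.96 + 3666.80 + duty 73690.00 = 517996.76
Supplier B (EXW):
CIF value = EXW price + inland to port + export clearance + origin terminal + freight + insurance = 450823.84 + 1201.23 + 344.50 + 152.54 + 2857.50 + 617.55 = 455997.16
Import duty = 455997.16 × 16.7% = 76151.53
Buyer bears (B): 1201.23 + 344.50 + 152.54 + 2857.50 + 617.55 + 691.07 + 228.33 + 2129.85 = 8222.57
Landed cost (B) = invoice 450823.84 + 8222.57 + duty 76151.53 = 535197.94
Difference = |517996.76 − 535197.94| = 17201.18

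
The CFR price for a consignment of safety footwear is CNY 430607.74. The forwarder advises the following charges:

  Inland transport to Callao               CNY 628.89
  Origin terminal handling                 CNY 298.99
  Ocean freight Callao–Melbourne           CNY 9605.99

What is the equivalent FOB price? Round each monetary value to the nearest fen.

Not relevant to the conversion: origin terminal, inland to port — on the seller under both CFR and FOB; already in the CFR price and stays in the FOB price.
From CFR to FOB, the seller no longer bears: freight.
FOB price = 430607.74 − 9605.99 = 421001.75

FOB price: CNY 421001.75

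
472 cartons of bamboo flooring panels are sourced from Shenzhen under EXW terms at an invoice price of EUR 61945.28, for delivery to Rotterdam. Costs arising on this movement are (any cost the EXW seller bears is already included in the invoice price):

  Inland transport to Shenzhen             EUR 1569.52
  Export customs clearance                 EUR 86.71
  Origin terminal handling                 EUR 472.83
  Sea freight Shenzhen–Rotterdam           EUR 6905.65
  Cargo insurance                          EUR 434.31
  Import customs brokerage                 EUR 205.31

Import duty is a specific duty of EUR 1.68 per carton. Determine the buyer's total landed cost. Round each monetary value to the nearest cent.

Total landed cost: EUR 72412.57

EXW: the seller makes goods available at their premises; the buyer bears all onward costs.
CIF value = EXW price + inland to port + export clearance + origin terminal + freight + insurance = 61945.28 + 1569.52 + 86.71 + 472.83 + 6905.65 + 434.31 = 71414.30
Import duty = 472 × 1.68 = 792.96
Buyer bears: inland to port 1569.52 + export clearance 86.71 + origin terminal 472.83 + freight 6905.65 + insurance 434.31 + brokerage 205.31 + duty 792.96 = 10467.29
Landed cost = invoice 61945.28 + 10467.29 = 72412.57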